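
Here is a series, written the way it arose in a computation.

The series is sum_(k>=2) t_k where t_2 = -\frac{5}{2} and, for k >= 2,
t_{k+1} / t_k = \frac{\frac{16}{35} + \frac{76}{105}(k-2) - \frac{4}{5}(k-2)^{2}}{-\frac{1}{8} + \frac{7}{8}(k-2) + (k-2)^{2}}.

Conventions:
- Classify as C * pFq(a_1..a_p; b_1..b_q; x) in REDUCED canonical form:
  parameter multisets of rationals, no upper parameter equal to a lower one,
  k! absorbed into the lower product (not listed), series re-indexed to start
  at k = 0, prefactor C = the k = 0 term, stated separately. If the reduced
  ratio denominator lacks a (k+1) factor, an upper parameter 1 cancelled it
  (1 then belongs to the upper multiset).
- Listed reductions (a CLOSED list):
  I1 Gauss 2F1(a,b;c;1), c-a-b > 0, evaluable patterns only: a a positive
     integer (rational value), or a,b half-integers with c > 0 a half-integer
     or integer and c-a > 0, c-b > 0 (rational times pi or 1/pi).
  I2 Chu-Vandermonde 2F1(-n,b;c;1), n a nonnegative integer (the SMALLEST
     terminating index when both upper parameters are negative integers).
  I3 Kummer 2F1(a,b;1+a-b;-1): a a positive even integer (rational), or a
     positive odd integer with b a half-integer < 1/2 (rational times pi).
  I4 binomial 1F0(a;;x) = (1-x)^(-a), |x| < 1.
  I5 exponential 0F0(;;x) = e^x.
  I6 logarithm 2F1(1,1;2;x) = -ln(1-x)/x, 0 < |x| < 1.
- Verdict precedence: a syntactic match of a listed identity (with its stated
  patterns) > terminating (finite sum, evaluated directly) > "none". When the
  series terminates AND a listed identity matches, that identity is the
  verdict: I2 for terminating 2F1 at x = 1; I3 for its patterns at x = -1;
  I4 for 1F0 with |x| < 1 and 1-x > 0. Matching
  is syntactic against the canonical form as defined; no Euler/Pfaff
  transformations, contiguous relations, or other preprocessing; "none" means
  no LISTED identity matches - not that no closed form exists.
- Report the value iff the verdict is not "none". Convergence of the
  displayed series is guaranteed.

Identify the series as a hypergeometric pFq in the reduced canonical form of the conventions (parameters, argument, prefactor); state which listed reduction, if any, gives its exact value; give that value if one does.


Canonical form: C = -\frac{5}{2} times 2F1 with upper {-\frac{4}{3}, \frac{3}{7}}, lower {-\frac{1}{8}}, x = -\frac{4}{5}. Verdict: no listed reduction: x = -\frac{4}{5} and upper {-\frac{4}{3}, \frac{3}{7}} fail every I1-I6 pattern.

The tell: x = -\frac{4}{5} and factor the ratio over Q (prefactor -5/2): negated roots = parameters.
Step ratio: r(k) = -\frac{4}{5} * (k-\frac{4}{3}) (k+\frac{3}{7}) / [(k-\frac{1}{8}) (k+1)] - rational in k. x = -\frac{4}{5}; t_0 = -\frac{5}{2}; negate the roots.


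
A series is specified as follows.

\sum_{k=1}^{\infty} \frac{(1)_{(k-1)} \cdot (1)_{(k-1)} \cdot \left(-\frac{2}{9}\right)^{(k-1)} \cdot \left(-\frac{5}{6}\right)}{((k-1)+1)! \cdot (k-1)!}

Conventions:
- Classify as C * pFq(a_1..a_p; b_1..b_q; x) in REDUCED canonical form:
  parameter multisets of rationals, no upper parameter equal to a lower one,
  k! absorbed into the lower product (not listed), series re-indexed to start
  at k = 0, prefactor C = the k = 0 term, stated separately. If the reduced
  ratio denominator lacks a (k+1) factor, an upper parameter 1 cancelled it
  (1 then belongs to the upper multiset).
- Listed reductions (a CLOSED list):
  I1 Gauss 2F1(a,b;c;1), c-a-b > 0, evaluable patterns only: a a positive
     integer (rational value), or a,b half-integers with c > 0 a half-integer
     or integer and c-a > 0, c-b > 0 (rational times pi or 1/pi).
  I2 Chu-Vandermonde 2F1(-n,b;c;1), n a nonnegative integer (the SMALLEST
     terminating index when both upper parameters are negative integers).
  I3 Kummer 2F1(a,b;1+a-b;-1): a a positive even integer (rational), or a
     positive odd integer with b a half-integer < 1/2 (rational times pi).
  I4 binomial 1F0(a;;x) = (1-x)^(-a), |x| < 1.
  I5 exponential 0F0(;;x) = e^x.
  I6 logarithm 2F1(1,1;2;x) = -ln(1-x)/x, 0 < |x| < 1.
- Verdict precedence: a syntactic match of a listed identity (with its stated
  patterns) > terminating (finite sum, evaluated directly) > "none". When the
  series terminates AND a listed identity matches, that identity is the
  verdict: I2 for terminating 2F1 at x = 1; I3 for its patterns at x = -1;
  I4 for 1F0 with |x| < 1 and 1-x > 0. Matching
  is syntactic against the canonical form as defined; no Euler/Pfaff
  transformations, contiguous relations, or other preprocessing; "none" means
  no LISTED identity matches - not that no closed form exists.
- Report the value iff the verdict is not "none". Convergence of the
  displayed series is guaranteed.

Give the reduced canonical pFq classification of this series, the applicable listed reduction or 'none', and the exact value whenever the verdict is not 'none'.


At argument -\frac{2}{9}: a 2F1 with upper {1, 1}, lower {2}, scaled by C = -\frac{5}{6}. Verdict: the logarithmic series (I6) fires (the logarithm: parameters (1,1;2), x = -\frac{2}{9}). Sum: \left(-\frac{15}{4}\right) \cdot \ln\left(\frac{11}{9}\right).

Key observation: with t_0 = -\frac{5}{6}, the denominator's factorial ratio (C = -5/6) is a lower Pochhammer.
Step ratio: r(k) = -\frac{2}{9} * (k+1) (k+1) / [(k+2) (k+1)] - rational in k, leading ratio -\frac{2}{9}; with t_0 = -\frac{5}{6}, classification follows.


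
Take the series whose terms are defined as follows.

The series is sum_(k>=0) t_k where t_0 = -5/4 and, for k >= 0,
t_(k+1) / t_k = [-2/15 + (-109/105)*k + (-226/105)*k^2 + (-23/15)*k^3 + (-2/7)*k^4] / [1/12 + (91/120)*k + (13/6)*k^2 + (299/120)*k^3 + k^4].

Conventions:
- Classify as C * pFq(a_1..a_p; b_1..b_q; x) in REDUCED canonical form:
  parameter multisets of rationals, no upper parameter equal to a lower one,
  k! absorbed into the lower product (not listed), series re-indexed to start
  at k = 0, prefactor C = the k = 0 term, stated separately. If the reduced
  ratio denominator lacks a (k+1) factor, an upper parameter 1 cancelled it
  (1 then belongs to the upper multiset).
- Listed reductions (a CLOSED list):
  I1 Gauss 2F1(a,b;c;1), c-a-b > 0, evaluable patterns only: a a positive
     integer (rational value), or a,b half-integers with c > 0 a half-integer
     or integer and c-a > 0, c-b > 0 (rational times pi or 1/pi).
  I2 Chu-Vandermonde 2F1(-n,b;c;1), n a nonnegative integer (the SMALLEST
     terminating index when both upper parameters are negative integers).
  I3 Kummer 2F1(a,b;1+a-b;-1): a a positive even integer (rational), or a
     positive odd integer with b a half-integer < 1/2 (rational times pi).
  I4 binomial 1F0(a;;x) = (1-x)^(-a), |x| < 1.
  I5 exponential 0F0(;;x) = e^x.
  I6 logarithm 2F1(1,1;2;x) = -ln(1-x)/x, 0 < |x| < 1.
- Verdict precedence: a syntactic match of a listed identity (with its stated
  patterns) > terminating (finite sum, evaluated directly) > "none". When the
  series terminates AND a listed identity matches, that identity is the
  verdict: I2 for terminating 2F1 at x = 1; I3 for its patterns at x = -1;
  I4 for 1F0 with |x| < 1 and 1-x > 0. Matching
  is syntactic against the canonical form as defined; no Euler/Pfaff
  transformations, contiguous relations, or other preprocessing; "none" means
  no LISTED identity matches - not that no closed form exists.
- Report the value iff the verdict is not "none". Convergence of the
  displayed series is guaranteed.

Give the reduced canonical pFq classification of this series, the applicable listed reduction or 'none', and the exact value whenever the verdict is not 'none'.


Key step: x = (-2/7) and the parameter 1/5 appears in both the upper and lower lists and cancels (alongside the other common factor).
Step ratio: r(k) = (-2/7) * (k+1) (k+7/2) / [(k+5/8) (k+1)] - rational; roots negated = parameters, x = (-2/7), C = -5/4.

Prefactor -5/4, argument -2/7: 2F1 with upper {1, 7/2} over lower {5/8}. Verdict: none - at argument -2/7 the multisets {1, 7/2} ; {5/8} match no listed identity.


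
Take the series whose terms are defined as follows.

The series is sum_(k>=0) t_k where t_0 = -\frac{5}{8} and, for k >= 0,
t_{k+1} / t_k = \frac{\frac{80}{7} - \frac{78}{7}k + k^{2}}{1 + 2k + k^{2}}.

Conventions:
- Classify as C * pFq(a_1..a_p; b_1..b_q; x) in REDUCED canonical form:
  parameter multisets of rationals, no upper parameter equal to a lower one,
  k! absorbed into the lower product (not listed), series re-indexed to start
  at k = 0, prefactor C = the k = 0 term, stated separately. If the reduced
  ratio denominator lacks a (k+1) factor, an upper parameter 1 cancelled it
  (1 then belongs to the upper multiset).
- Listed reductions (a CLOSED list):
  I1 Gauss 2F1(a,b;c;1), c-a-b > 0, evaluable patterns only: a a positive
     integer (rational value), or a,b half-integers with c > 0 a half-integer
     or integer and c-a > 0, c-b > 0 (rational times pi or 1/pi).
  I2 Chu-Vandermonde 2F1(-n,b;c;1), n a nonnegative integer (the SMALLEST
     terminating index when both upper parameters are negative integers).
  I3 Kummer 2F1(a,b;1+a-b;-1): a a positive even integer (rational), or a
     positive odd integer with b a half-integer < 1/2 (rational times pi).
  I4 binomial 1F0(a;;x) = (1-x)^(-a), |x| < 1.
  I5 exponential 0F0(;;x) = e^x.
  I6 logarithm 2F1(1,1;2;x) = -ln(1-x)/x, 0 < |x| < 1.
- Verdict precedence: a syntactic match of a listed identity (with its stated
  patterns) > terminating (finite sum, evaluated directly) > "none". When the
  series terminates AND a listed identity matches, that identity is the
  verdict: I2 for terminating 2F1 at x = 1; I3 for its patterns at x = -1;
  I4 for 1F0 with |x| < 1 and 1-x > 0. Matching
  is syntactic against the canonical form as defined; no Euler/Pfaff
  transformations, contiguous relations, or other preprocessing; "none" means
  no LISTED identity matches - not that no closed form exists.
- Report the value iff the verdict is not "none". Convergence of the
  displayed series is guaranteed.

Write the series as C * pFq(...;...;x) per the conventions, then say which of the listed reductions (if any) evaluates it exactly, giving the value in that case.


Classification (C = -\frac{5}{8}): 2F1 with upper {-10, -\frac{8}{7}}, lower {1}, argument x = 1. Verdict: Vandermonde's identity (I2) matches (terminating 2F1 at x = 1 with n = 10, b = -8/7, c = 1). Exact value: -\frac{18041627175}{1977326743}.

Key step: x = 1 and roots of the ratio polynomials (prefactor -5/8) are the negated parameters.
Term ratio: r(k) = 1 * (k-10) (k-\frac{8}{7}) / [(k+1) (k+1)] - rational in k. x = 1; t_0 = -\frac{5}{8}; negate the roots.


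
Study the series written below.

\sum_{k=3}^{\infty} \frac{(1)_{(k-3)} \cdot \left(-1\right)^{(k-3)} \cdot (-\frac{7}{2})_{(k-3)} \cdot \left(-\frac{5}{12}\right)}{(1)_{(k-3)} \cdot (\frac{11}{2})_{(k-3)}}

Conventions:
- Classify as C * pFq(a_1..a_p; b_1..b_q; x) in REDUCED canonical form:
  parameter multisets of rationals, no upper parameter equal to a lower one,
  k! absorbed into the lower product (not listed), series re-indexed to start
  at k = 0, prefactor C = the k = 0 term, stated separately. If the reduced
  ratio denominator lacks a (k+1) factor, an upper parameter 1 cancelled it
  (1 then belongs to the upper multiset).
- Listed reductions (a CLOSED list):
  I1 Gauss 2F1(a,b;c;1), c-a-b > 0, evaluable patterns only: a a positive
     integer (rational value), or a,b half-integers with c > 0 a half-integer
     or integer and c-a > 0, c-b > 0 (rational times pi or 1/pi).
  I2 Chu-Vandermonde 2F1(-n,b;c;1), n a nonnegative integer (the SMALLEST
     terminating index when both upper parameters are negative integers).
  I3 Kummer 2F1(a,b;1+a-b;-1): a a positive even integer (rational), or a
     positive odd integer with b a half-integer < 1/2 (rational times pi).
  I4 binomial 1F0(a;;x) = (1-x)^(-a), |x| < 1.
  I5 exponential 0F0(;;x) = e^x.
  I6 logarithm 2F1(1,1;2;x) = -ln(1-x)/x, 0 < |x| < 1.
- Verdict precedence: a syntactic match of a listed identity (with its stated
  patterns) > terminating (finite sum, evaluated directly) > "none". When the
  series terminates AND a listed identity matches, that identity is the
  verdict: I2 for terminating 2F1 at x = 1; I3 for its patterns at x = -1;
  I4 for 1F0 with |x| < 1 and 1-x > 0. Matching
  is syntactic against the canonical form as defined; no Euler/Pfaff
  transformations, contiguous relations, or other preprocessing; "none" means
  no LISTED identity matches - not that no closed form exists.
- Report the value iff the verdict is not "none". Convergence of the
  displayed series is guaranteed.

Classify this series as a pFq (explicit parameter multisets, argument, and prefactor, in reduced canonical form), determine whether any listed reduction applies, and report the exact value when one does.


x = -1 here; the reduced form reads 2F1, upper {-\frac{7}{2}, 1}, lower {\frac{11}{2}}, C = -\frac{5}{12}. Verdict: Kummer's theorem (I3) applies (x = -1; c = \frac{11}{2} equals 1+a-b for upper {-\frac{7}{2}, 1}: listed pattern). Its exact value is \left(-\frac{525}{2048}\right) \cdot \pi.

Key observation: t_0 = -\frac{5}{12} here, and (1)_k (C = -5/12, x = -1) is k! itself.
Term ratio: r(k) = -1 * (k-\frac{7}{2}) (k+1) / [(k+\frac{11}{2}) (k+1)] - rational in k. x = -1; t_0 = -\frac{5}{12}; negate the roots.


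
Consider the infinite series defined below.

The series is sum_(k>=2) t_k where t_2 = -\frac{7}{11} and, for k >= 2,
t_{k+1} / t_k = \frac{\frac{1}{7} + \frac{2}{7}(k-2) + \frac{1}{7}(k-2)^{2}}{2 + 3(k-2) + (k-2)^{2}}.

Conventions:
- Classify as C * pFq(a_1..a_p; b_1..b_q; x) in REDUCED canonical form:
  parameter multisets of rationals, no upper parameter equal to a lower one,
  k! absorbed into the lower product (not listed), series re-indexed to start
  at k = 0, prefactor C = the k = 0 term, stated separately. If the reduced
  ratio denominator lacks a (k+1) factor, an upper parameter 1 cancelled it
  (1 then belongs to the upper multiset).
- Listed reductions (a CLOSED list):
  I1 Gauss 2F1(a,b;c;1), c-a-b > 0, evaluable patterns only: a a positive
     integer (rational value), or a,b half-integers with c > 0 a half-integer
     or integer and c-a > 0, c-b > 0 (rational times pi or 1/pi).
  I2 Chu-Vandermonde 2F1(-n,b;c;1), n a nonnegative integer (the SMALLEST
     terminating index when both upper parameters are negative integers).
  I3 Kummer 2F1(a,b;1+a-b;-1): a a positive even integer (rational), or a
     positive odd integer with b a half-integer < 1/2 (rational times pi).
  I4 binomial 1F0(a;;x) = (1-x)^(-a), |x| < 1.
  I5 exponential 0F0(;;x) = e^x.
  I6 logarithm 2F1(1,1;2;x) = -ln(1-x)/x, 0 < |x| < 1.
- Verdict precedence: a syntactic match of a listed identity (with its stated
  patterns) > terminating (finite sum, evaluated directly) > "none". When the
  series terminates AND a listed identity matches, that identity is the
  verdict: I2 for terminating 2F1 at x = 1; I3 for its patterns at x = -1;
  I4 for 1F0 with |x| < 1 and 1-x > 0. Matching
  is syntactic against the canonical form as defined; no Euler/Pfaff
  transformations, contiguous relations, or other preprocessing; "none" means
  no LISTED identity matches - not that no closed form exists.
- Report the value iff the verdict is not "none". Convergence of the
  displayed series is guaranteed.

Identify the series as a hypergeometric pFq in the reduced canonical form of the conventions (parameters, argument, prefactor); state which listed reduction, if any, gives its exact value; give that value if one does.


Structural cue: t_0 being -\frac{7}{11}, the expanded ratio factors over Q; C = -7/11, x = 1/7, roots give parameters.
Ratio: r(k) = \frac{1}{7} * (k+1) (k+1) / [(k+2) (k+1)] - rational in k, leading ratio \frac{1}{7}; with t_0 = -\frac{7}{11}, classification follows.

With C = -\frac{7}{11}: the canonical form is 2F1(1, 1; 2; \frac{1}{7}). Verdict: the logarithmic series (I6) fires (the logarithm: parameters (1,1;2), x = \frac{1}{7}). Its exact value is \frac{49}{11} \cdot \ln\left(\frac{6}{7}\right).


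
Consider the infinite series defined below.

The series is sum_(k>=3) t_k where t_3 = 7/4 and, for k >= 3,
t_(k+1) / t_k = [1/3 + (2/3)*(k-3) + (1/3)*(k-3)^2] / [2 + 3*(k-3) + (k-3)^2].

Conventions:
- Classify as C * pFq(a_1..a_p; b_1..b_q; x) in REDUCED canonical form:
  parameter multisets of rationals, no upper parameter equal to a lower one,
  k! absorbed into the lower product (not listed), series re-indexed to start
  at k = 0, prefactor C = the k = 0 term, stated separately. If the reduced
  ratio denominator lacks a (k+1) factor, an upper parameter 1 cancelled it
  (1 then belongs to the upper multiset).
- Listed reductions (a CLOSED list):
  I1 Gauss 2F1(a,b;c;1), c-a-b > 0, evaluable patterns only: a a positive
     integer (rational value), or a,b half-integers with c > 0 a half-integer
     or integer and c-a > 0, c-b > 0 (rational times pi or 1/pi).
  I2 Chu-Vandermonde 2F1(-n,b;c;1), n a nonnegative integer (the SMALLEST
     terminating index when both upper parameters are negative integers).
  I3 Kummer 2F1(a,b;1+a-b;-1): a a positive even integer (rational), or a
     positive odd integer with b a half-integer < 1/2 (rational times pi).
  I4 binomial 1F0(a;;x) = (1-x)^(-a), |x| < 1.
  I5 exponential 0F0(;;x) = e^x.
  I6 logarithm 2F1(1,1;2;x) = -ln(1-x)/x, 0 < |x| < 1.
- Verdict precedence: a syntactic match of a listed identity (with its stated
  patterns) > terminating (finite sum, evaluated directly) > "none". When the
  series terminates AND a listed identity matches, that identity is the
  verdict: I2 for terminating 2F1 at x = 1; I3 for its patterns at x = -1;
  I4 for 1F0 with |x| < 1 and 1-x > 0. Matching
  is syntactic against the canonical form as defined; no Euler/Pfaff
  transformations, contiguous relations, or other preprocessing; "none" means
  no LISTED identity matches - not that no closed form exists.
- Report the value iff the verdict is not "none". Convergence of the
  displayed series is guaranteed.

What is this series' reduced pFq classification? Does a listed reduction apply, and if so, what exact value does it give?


This is 7/4 * 2F1(1, 1; 2; 1/3) in reduced canonical form. Verdict at x = 1/3: the I6 logarithm reduction matches (the logarithm: parameters (1,1;2), x = 1/3). Value: (-21/4) * ln(2/3).

Structural cue: from the first term 7/4: factor the ratio over Q (prefactor 7/4): negated roots = parameters.
Term ratio: r(k) = (1/3) * (k+1) (k+1) / [(k+2) (k+1)] - rational in k, leading ratio (1/3); with t_0 = 7/4, classification follows.


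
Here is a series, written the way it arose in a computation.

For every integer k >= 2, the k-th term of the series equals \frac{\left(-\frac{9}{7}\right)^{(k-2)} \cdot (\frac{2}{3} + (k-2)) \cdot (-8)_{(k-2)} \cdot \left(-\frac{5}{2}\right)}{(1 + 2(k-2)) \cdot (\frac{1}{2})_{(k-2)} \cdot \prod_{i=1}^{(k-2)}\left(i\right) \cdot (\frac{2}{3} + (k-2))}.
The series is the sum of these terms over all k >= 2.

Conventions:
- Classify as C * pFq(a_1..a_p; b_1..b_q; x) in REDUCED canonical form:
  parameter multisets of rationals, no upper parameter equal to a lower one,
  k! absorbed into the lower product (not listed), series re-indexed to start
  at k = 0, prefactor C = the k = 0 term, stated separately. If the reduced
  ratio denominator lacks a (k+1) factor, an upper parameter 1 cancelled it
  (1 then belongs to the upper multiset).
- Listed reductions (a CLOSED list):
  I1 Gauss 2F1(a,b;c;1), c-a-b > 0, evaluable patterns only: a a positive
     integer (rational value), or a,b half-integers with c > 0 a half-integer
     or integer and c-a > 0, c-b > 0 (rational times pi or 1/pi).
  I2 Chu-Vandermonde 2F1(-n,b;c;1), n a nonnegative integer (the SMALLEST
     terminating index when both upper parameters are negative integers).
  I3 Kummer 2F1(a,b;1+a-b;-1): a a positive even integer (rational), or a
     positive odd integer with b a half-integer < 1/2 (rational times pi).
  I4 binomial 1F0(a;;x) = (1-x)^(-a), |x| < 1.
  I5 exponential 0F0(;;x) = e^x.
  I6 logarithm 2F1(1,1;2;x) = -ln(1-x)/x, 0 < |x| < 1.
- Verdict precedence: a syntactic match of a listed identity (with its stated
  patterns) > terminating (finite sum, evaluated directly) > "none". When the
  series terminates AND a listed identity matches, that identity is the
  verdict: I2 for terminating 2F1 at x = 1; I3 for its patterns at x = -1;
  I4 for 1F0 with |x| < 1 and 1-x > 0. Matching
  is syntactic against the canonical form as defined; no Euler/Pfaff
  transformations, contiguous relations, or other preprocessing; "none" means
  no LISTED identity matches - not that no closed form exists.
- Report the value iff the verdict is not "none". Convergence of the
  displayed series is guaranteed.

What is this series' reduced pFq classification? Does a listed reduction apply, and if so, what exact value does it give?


With C = -\frac{5}{2}: the canonical form is 1F1(-8; \frac{3}{2}; -\frac{9}{7}). Verdict: terminating - the sum ends at index 8 because -8 is a negative integer; exact evaluation follows. Value: -\frac{16272486463133}{196199237234}.

The tell: t_0 being -\frac{5}{2}, the lower (2k+1) factor (prefactor -5/2) shifts a half-integer Pochhammer.
Consecutive-term ratio: r(k) = -\frac{9}{7} * (k-8) / [(k+\frac{3}{2}) (k+1)] - rational in k. x = -\frac{9}{7}; t_0 = -\frac{5}{2}; negate the roots.


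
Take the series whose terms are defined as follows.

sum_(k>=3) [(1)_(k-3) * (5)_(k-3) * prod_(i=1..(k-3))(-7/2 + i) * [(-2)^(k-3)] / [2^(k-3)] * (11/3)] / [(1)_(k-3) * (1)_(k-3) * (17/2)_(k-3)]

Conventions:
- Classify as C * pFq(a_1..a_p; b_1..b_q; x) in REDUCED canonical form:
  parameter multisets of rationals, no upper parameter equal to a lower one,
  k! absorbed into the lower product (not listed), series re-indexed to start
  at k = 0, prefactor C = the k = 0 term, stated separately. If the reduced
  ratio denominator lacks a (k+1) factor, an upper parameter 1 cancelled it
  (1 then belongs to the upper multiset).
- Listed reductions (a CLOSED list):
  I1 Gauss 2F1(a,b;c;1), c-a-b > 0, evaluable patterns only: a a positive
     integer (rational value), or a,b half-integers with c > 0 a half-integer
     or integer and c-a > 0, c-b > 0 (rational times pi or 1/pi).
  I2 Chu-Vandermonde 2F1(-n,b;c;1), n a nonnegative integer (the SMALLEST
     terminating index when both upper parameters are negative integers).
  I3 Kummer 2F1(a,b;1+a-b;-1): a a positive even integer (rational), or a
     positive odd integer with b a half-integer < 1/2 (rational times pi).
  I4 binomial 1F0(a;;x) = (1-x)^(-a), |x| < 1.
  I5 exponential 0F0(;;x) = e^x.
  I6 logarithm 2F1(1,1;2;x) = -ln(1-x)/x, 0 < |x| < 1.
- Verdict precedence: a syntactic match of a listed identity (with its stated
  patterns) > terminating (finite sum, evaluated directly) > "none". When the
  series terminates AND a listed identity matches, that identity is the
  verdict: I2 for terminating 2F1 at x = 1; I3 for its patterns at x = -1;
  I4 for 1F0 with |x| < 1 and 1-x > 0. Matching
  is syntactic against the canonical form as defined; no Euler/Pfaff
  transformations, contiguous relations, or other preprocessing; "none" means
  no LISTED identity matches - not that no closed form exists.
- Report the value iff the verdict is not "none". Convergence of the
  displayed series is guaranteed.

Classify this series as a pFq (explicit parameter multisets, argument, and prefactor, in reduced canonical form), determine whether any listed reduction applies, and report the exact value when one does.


Canonical form: C = 11/3 times 2F1 with upper {-5/2, 5}, lower {17/2}, x = -1. Verdict (x = -1): the Kummer evaluation I3 applies (x = -1; c = 17/2 equals 1+a-b for upper {-5/2, 5}: listed pattern). Its exact value is (495495/131072) * pi.

Structural cue: t_0 being 11/3, the two k-th powers (C = 11/3) combine into one argument.
Step ratio: r(k) = (-1) * (k-5/2) (k+5) / [(k+17/2) (k+1)] ; factor over Q: parameters, x = (-1), and C = 11/3.


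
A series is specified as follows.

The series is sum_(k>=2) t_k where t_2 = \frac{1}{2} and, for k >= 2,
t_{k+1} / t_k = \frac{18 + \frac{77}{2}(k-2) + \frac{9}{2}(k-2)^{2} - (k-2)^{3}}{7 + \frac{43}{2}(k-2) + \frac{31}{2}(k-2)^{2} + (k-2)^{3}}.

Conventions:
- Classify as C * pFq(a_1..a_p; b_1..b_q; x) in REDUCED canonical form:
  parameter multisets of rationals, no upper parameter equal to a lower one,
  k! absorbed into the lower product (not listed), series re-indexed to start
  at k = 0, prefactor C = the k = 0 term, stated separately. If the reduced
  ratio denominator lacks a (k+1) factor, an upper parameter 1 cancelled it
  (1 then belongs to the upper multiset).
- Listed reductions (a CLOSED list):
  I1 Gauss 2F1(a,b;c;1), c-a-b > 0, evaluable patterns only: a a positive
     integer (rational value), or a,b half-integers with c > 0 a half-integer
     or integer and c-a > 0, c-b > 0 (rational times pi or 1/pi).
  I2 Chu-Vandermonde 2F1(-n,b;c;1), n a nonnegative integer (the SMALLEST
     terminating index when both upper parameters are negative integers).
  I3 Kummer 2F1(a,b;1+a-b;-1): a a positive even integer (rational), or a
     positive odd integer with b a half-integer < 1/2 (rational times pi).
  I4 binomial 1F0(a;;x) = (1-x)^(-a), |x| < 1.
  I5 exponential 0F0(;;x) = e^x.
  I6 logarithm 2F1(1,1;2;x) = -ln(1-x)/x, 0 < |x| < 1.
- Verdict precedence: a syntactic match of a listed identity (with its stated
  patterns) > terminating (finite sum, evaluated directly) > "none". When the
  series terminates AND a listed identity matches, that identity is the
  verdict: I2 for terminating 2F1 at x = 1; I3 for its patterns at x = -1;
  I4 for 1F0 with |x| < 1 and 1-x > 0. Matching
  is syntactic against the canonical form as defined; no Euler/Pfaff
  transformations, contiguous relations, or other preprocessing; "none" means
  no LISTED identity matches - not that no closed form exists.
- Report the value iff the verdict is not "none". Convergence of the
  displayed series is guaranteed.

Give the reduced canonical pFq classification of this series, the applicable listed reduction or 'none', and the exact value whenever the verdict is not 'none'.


Key observation: with t_0 = \frac{1}{2}, factor the ratio over Q (C = 1/2): negated roots = parameters.
Consecutive-term ratio: r(k) = -1 * (k-9) (k+4) / [(k+14) (k+1)] - poly over poly, x = -1 from leading terms; C = \frac{1}{2} at k = 0.

x = -1 here; the reduced form reads 2F1, upper {-9, 4}, lower {14}, C = \frac{1}{2}. Verdict (x = -1): Kummer's theorem (I3) applies (x = -1; c = 14 equals 1+a-b for upper {-9, 4}: listed pattern). Value: \frac{13}{2}.


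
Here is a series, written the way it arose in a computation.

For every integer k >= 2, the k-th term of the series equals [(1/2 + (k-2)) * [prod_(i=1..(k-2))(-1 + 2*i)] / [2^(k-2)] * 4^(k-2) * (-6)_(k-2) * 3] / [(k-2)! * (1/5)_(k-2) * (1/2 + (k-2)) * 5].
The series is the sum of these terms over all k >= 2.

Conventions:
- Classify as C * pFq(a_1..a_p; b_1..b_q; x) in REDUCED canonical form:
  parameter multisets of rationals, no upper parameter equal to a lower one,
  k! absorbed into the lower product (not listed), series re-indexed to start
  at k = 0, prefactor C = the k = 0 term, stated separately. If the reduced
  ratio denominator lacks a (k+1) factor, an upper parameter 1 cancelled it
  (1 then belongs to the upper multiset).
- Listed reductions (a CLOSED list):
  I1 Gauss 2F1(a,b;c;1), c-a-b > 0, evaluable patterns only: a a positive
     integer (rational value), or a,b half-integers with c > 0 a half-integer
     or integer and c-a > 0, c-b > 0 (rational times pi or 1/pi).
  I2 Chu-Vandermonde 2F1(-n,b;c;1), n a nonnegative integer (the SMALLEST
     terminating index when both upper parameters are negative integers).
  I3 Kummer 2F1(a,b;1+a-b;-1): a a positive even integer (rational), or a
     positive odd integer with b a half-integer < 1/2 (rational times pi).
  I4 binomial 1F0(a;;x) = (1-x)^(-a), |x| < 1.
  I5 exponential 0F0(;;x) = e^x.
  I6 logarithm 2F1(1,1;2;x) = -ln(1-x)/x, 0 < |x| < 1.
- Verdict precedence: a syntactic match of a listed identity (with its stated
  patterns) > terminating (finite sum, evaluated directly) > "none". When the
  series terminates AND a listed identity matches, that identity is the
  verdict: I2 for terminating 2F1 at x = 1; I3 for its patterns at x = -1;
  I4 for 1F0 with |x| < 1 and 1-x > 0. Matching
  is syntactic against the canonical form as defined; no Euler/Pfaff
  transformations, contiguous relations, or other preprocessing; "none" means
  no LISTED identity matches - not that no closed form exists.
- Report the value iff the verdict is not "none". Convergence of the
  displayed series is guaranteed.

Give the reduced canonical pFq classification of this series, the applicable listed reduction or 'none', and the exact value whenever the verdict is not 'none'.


At argument 4: a 2F1 with upper {-6, 1/2}, lower {1/5}, scaled by C = 3/5. Verdict: terminating - upper parameter -6 makes this a finite sum (last index 6), evaluated exactly. Exact value: 3021003/1430.

The tell: with t_0 = 3/5, the constant factors (C = 3/5) combine into one prefactor.
Term ratio: r(k) = 4 * (k-6) (k+1/2) / [(k+1/5) (k+1)] - poly over poly, x = 4 from leading terms; C = 3/5 at k = 0.


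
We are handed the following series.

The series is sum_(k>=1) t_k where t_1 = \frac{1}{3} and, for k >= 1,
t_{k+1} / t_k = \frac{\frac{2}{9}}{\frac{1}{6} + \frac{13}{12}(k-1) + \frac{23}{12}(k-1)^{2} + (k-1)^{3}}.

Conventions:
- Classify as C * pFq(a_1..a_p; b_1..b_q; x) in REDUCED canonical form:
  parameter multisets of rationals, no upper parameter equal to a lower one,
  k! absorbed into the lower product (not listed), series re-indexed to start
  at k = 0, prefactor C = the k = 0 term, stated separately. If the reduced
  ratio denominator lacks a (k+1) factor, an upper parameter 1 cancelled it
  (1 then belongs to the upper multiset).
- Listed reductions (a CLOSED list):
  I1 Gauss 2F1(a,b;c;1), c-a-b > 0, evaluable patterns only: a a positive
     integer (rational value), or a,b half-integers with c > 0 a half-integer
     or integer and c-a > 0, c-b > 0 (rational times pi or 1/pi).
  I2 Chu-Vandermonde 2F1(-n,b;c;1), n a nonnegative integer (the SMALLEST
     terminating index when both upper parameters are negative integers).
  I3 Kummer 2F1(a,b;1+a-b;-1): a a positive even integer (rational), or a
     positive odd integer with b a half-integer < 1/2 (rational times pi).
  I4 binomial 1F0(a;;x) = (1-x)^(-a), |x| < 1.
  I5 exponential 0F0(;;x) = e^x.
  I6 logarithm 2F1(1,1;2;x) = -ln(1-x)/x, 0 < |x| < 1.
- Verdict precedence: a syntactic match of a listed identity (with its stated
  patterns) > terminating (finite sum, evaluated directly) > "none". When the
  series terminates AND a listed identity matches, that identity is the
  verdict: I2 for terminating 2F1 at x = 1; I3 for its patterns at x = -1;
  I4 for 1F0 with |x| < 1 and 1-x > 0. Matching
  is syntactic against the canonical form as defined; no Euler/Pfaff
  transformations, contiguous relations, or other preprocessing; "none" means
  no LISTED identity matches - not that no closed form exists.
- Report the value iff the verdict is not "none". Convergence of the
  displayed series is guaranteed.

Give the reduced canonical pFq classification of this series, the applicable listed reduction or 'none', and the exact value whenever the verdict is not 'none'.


x = \frac{2}{9} here; the reduced form reads 0F2, upper {-}, lower {\frac{1}{4}, \frac{2}{3}}, C = \frac{1}{3}. Verdict: none - at argument \frac{2}{9} the multisets {-} ; {\frac{1}{4}, \frac{2}{3}} match no listed identity.

Key step: t_0 being \frac{1}{3}, the expanded ratio factors over Q; C = 1/3, roots give parameters.
Consecutive-term ratio: r(k) = \frac{2}{9} * 1 / [(k+\frac{1}{4}) (k+\frac{2}{3}) (k+1)] - poly over poly, x = \frac{2}{9} from leading terms; C = \frac{1}{3} at k = 0.


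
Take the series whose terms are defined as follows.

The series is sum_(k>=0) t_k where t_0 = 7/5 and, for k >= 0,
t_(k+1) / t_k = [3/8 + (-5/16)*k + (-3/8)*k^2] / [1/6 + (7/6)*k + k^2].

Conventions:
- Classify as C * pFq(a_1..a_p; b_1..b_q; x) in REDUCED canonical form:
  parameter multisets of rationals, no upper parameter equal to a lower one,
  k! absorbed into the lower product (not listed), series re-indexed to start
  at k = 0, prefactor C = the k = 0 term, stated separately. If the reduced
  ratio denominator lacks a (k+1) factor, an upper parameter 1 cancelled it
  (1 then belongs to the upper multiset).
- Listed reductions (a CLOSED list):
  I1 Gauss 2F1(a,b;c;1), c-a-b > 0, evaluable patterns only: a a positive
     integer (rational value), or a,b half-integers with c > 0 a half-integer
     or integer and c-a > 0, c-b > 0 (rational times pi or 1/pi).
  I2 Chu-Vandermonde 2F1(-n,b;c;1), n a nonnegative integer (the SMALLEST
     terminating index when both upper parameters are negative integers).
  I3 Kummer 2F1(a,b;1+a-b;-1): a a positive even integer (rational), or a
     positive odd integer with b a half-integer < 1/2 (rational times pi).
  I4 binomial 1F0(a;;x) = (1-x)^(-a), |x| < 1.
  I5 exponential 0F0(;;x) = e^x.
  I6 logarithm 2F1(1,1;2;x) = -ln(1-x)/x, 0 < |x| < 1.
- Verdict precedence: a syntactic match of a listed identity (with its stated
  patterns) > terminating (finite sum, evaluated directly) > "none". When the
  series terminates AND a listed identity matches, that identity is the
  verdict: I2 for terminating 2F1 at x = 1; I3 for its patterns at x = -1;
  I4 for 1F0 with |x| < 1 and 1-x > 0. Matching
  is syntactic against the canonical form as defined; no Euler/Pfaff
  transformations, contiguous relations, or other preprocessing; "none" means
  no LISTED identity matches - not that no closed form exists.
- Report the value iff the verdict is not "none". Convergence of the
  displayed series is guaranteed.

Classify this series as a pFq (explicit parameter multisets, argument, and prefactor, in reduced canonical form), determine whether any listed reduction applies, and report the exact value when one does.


With C = 7/5: the canonical form is 2F1(-2/3, 3/2; 1/6; -3/8). Verdict: none here - no I1-I6 shape fits x = -3/8 with lower {1/6}.

Key step: from the first term 7/5: roots of the ratio polynomials (C = 7/5) are the negated parameters.
Step ratio: r(k) = (-3/8) * (k-2/3) (k+3/2) / [(k+1/6) (k+1)] ; factor over Q: parameters, x = (-3/8), and C = 7/5.


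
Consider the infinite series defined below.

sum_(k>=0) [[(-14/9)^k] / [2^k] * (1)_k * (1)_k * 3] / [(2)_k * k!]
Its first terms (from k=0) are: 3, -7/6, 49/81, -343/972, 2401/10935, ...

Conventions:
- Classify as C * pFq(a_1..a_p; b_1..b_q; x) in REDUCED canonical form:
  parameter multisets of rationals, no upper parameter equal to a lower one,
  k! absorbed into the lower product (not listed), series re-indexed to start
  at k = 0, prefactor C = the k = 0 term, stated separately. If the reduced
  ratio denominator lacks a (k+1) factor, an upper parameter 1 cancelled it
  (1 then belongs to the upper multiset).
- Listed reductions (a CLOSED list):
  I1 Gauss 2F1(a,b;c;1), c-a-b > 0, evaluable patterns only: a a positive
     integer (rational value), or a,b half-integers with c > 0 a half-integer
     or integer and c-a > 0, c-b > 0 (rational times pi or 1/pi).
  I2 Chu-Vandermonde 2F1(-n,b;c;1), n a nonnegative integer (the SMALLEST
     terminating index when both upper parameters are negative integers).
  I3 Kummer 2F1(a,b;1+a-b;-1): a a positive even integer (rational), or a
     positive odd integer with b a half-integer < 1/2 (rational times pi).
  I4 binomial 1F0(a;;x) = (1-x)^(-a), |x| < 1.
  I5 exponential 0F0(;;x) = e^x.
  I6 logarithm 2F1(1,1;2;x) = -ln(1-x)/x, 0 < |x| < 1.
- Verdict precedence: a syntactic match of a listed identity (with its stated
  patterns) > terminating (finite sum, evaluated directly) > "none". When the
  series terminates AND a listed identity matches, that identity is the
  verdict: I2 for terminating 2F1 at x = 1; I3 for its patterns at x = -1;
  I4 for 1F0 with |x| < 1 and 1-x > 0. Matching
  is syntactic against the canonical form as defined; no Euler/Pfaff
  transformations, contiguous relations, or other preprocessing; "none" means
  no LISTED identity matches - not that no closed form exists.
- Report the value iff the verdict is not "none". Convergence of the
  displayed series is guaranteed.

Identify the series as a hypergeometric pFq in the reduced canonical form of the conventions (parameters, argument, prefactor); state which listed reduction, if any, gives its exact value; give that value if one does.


This is 3 * 2F1(1, 1; 2; -7/9) in reduced canonical form. Verdict: logarithm (I6) applies (the logarithm: parameters (1,1;2), x = -7/9). Its exact value is (27/7) * ln(16/9).

First insight: with t_0 = 3, the two k-th powers (prefactor 3) combine into one argument.
Ratio: r(k) = (-7/9) * (k+1) (k+1) / [(k+2) (k+1)] - rational; roots negated = parameters, x = (-7/9), C = 3.


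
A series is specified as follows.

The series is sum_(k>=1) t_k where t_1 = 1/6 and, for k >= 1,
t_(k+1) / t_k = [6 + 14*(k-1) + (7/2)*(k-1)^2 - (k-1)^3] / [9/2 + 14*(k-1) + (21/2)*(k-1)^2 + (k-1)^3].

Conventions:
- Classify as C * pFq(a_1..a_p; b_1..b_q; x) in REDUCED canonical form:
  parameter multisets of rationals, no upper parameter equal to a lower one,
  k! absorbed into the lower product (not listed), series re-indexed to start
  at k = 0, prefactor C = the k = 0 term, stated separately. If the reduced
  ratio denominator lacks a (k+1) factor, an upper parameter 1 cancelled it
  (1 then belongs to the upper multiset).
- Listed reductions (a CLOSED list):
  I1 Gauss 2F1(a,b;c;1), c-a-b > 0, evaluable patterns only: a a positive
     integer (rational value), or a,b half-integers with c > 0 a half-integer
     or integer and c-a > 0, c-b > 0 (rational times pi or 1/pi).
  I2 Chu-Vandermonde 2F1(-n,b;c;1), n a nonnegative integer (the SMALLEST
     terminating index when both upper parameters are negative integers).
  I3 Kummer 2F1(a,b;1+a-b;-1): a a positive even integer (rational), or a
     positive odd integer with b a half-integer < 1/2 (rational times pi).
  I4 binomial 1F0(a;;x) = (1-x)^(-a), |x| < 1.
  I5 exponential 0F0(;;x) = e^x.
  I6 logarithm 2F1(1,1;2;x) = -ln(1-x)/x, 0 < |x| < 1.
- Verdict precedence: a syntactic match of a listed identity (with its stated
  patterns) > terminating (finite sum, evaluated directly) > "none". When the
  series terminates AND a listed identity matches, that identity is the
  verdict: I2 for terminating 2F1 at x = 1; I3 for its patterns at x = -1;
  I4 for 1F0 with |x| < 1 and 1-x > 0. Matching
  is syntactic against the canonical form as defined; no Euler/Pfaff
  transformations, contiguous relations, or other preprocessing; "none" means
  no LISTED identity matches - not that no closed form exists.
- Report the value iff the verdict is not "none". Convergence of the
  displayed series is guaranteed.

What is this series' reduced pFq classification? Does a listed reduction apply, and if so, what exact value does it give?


Prefactor 1/6, argument -1: 2F1 with upper {-6, 2} over lower {9}. Verdict: Kummer (I3) matches (x = -1; c = 9 equals 1+a-b for upper {-6, 2}: listed pattern). Its exact value is 2/3.

Structural cue: from the first term 1/6: the expanded ratio factors over Q; prefactor 1/6, roots give parameters.
Ratio: r(k) = (-1) * (k-6) (k+2) / [(k+9) (k+1)] - rational; roots negated = parameters, x = (-1), C = 1/6.


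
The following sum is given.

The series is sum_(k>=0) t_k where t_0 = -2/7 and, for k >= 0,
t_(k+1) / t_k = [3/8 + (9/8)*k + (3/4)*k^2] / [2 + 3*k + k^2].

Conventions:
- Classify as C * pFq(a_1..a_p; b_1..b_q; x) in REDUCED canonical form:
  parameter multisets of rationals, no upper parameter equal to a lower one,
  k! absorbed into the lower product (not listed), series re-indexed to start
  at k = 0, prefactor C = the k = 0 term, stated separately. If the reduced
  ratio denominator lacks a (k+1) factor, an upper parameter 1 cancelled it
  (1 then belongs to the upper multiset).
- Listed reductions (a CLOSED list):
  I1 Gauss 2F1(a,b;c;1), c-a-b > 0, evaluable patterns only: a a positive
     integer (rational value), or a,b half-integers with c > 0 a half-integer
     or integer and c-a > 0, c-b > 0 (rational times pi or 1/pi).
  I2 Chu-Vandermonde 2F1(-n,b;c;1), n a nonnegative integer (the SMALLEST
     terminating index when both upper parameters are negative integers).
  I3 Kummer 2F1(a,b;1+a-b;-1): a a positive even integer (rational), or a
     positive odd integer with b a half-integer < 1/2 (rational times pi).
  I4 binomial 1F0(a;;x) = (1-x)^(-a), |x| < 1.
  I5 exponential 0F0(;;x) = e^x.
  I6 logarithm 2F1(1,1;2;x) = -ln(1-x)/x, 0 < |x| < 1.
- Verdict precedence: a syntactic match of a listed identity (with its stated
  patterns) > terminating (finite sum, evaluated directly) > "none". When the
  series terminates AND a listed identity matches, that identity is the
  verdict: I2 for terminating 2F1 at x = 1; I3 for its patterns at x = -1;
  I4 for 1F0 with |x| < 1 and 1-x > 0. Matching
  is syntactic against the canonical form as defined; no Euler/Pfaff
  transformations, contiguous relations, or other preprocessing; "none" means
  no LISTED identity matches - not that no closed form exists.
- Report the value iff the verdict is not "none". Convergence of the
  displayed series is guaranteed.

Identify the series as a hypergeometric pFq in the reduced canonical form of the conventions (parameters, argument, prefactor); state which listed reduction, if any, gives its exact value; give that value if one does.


This is -2/7 * 2F1(1/2, 1; 2; 3/4) in reduced canonical form. Verdict: none. Every listed pattern misses the 2F1 form at 3/4, upper {1/2, 1}.

First insight: with t_0 = -2/7, roots of the ratio polynomials (C = -2/7) are the negated parameters.
Step ratio: r(k) = (3/4) * (k+1/2) (k+1) / [(k+2) (k+1)] - rational in k. x = (3/4); t_0 = -2/7; negate the roots.
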